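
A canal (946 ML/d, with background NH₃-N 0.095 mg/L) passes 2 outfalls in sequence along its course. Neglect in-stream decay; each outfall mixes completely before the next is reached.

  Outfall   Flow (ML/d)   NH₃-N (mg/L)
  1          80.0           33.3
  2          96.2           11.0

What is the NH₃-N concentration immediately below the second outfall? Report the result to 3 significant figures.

3.40 mg/L

Below outfall 1: Q → 1026 ML/d, C = (946.0·0.09500 + 80.00·33.30)/1026 = 2.684 mg/L.
Below outfall 2: Q → 1122 ML/d, C = (1026·2.684 + 96.20·11.00)/1122 = 3.397 mg/L.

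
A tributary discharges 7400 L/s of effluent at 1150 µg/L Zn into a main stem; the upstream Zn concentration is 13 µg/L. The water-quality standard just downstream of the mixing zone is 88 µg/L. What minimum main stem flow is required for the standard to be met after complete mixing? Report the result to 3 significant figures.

Set C_mix = 88: (Q·13.00 + 7400·1150) / (Q + 7400) = 88
→ Q = 7400·(1150 − 88)/(88 − 13.00) = 104800 L/s.

105000 L/s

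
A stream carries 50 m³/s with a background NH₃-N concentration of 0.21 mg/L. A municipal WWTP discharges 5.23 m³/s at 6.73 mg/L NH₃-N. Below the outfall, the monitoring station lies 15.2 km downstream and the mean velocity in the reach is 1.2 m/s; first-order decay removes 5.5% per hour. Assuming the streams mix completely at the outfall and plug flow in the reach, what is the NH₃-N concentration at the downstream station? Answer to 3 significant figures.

Mixed concentration C = ΣQC/ΣQ = (50.00·0.2100 + 5.230·6.730) / 55.23 = 45.70/55.23 = 0.8274 mg/L.
Travel time t = 15.2·1000 / 1.2 = 12670 s = 3.519 h.
5.5%/h lost → k = −ln(1 − 0.055) = 0.05657 h⁻¹.
Decay over the reach: 0.8274·exp(−kt) = 0.8274·0.8195 = 0.6781 mg/L.

0.678 mg/L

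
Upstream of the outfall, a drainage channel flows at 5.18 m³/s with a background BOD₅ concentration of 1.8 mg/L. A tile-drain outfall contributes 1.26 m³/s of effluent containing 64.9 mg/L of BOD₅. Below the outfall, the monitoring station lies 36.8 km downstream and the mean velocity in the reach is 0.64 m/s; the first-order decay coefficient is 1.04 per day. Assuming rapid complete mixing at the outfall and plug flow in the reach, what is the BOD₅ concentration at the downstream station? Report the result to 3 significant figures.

Mass balance: C = (5.180·1.800 + 1.260·64.90) / 6.440 = 91.10/6.440 = 14.15 mg/L.
Travel time t = 36.8·1000 / 0.64 = 57500 s = 15.97 h.
Applying C = C₀e^(−kt): 14.15 × 0.5005 = 7.080 mg/L.

7.08 mg/L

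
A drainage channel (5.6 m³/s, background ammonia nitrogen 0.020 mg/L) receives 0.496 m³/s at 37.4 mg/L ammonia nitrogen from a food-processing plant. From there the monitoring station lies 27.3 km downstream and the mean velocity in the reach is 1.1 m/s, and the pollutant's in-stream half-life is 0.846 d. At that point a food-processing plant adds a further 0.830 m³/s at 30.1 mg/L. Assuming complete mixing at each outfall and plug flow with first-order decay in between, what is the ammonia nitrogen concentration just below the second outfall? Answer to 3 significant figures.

Mass balance: C = (5.600·0.02000 + 0.4960·37.40) / 6.096 = 18.66/6.096 = 3.061 mg/L; combined flow 6.096 m³/s.
Travel time t = 27.3·1000 / 1.1 = 24820 s = 6.894 h.
Half-life 0.846 d → k = ln 2 / 0.846 = 0.8193 d⁻¹.
After decay, C = 3.061 × e^(−kt) = 3.061 × 0.7903 = 2.419 mg/L.
Second outfall: C = (6.096·2.419 + 0.8300·30.10)/6.926 = 5.737 mg/L.

5.74 mg/L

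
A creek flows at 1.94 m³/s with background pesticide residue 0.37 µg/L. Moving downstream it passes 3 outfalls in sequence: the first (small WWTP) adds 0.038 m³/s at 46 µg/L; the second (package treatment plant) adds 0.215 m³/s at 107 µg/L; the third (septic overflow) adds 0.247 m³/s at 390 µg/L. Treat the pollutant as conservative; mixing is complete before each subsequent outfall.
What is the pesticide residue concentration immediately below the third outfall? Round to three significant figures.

Outfall 1: combined Q = 1.978 m³/s; C = (1.940·0.3700 + 0.03800·46.00)/1.978 = 1.247 µg/L.
Outfall 2: combined Q = 2.193 m³/s; C = (1.978·1.247 + 0.2150·107.0)/2.193 = 11.61 µg/L.
Outfall 3: combined Q = 2.440 m³/s; C = (2.193·11.61 + 0.2470·390.0)/2.440 = 49.92 µg/L.

49.9 µg/L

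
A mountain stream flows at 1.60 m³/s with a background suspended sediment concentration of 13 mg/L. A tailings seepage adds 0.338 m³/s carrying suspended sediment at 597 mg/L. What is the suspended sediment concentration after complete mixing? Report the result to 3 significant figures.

Mixed concentration C = ΣQC/ΣQ = (1.600·13.00 + 0.3380·597.0) / 1.938 = 222.6/1.938 = 114.9 mg/L.

115 mg/L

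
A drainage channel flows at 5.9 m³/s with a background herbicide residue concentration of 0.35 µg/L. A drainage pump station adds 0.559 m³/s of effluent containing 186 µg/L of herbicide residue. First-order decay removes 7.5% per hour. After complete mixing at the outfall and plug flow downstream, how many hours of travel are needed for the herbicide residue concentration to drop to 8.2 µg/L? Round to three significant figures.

8.90 h

Mass balance: C = (5.900·0.3500 + 0.5590·186.0) / 6.459 = 106.0/6.459 = 16.42 µg/L.
7.5%/h lost → k = −ln(1 − 0.075) = 0.07796 h⁻¹.
16.42·exp(−k·t) = 8.2 → t = ln(16.42/8.2)/k = 32060 s = 8.904 h.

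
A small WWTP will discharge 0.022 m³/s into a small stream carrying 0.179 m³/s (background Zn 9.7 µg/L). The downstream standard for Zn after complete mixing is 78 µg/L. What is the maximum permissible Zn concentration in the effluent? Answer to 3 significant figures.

At the limit, (Qr·Cr + Qe·Cₑ)/(Qr + Qe) = 78:
Cₑ = (0.2010·78 − 0.1790·9.700) / 0.02200 = 633.7 µg/L.

634 µg/L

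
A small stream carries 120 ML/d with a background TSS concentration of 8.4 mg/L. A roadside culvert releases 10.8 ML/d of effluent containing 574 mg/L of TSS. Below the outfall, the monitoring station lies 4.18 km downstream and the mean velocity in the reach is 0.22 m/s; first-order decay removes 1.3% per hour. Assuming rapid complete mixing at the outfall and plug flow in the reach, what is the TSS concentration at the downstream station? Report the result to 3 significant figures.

51.4 mg/L

Conservation of mass: C = (120.0·8.400 + 10.80·574.0) / 130.8 = 7207/130.8 = 55.10 mg/L.
Travel time t = 4.18·1000 / 0.22 = 19000 s = 5.278 h.
1.3%/h lost → k = −ln(1 − 0.013) = 0.01309 h⁻¹.
Decay over the reach: 55.10·exp(−kt) = 55.10·0.9333 = 51.42 mg/L.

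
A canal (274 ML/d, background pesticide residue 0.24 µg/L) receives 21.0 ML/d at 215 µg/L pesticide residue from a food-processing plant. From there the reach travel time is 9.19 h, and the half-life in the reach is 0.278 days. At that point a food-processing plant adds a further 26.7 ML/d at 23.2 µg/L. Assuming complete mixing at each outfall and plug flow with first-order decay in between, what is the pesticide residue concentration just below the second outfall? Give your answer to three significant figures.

After mixing, C = (274.0·0.2400 + 21.00·215.0) / 295.0 = 4581/295.0 = 15.53 µg/L; combined flow 295.0 ML/d.
Half-life 0.278 d → k = ln 2 / 0.278 = 2.493 d⁻¹.
After decay, C = 15.53 × e^(−kt) = 15.53 × 0.3849 = 5.977 µg/L.
At the second outfall, C = (295.0·5.977 + 26.70·23.20) / (295.0 + 26.70) = 7.406 µg/L.

7.41 µg/L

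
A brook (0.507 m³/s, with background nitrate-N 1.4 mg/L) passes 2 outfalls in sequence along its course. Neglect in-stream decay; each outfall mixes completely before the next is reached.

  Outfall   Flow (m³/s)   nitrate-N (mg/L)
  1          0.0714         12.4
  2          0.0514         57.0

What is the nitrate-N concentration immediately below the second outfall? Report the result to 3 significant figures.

Outfall 1: combined Q = 0.5784 m³/s; C = (0.5070·1.400 + 0.07140·12.40)/0.5784 = 2.758 mg/L.
Outfall 2: combined Q = 0.6298 m³/s; C = (0.5784·2.758 + 0.05140·57.00)/0.6298 = 7.185 mg/L.

7.18 mg/L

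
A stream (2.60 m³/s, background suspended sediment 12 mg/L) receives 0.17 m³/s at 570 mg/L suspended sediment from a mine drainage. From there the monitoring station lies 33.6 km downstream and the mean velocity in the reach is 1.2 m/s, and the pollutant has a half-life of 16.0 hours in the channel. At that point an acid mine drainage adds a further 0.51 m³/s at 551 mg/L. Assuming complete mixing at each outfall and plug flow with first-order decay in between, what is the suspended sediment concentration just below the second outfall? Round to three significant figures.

Mass balance: C = (2.600·12.00 + 0.1700·570.0) / 2.770 = 128.1/2.770 = 46.25 mg/L; combined flow 2.770 m³/s.
Travel time t = 33.6·1000 / 1.2 = 28000 s = 7.778 h.
Half-life 16.0 h → k = ln 2 / 16.0 = 0.04332 h⁻¹ = 1.040 d⁻¹.
Decay over the reach: 46.25·exp(−kt) = 46.25·0.7139 = 33.02 mg/L.
Second outfall: C = (2.770·33.02 + 0.5100·551.0)/3.280 = 113.6 mg/L.

114 mg/L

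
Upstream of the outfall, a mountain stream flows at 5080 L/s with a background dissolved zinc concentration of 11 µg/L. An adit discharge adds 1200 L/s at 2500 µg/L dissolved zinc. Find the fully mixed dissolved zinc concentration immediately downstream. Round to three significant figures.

487 µg/L

Mass balance: C = (5080·11.00 + 1200·2500) / 6280 = 3056000/6280 = 486.6 µg/L.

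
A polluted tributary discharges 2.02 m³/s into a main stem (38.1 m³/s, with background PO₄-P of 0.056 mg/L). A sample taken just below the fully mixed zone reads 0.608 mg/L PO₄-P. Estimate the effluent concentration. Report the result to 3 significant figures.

Mass balance: 38.10·0.05600 + 2.020·Cₑ = 40.12·0.6080
→ Cₑ = (40.12·0.6080 − 38.10·0.05600) / 2.020 = 11.02 mg/L.

11.0 mg/L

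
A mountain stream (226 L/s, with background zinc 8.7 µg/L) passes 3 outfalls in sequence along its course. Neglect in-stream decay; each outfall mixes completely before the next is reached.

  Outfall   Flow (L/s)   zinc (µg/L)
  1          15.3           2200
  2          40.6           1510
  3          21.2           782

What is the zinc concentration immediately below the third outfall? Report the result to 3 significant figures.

374 µg/L

Outfall 1: combined Q = 241.3 L/s; C = (226.0·8.700 + 15.30·2200)/241.3 = 147.6 µg/L.
Outfall 2: combined Q = 281.9 L/s; C = (241.3·147.6 + 40.60·1510)/281.9 = 343.9 µg/L.
Outfall 3: combined Q = 303.1 L/s; C = (281.9·343.9 + 21.20·782.0)/303.1 = 374.5 µg/L.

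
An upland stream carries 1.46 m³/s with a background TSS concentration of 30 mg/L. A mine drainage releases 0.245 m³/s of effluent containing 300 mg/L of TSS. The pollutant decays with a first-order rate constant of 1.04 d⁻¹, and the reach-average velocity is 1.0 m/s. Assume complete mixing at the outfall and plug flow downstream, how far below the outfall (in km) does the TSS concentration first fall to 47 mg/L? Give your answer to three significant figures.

31.7 km

Mixed concentration C = ΣQC/ΣQ = (1.460·30.00 + 0.2450·300.0) / 1.705 = 117.3/1.705 = 68.80 mg/L.
Set 68.80·exp(−k·t) = 47 → t = ln(68.80/47)/k = 31650 s = 8.793 h.
Distance = v·t = 1.0·31650 = 31650 m = 31.65 km.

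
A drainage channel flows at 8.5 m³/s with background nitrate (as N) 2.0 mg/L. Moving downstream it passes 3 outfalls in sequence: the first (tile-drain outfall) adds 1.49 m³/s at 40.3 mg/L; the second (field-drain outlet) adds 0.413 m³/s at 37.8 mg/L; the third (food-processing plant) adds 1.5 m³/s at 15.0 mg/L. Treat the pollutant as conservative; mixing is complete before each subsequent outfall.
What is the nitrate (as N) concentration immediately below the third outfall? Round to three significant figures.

After outfall 1: Q = 8.500 + 1.490 = 9.990 m³/s; C = (8.500·2.000 + 1.490·40.30)/9.990 = 7.712 mg/L.
After outfall 2: Q = 9.990 + 0.4130 = 10.40 m³/s; C = (9.990·7.712 + 0.4130·37.80)/10.40 = 8.907 mg/L.
After outfall 3: Q = 10.40 + 1.500 = 11.90 m³/s; C = (10.40·8.907 + 1.500·15.00)/11.90 = 9.675 mg/L.

9.67 mg/L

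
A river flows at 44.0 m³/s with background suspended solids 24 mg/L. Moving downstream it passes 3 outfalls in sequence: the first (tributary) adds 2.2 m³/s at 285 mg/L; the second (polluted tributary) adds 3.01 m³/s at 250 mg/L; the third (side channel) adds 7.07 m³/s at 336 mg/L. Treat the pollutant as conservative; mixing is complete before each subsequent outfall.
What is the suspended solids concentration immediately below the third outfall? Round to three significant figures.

Below outfall 1: Q → 46.20 m³/s, C = (44.00·24.00 + 2.200·285.0)/46.20 = 36.43 mg/L.
Below outfall 2: Q → 49.21 m³/s, C = (46.20·36.43 + 3.010·250.0)/49.21 = 49.49 mg/L.
Below outfall 3: Q → 56.28 m³/s, C = (49.21·49.49 + 7.070·336.0)/56.28 = 85.48 mg/L.

85.5 mg/L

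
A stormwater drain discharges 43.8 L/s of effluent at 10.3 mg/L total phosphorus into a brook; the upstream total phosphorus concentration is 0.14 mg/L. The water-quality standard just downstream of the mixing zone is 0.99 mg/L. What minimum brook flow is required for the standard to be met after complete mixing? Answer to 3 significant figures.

Set C_mix = 0.99: (Q·0.1400 + 43.80·10.30) / (Q + 43.80) = 0.99
→ Q = 43.80·(10.30 − 0.99)/(0.99 − 0.1400) = 479.7 L/s.

480 L/s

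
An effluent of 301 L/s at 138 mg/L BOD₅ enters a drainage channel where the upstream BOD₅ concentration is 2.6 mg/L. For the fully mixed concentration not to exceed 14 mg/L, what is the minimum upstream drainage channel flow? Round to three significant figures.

3270 L/s

Set C_mix = 14: (Q·2.600 + 301.0·138.0) / (Q + 301.0) = 14
→ Q = 301.0·(138.0 − 14)/(14 − 2.600) = 3274 L/s.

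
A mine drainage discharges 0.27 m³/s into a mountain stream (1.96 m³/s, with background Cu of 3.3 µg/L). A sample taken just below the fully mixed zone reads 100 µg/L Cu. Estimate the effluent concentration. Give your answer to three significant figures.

802 µg/L

Mass balance: 1.960·3.300 + 0.2700·Cₑ = 2.230·100.0
→ Cₑ = (2.230·100.0 − 1.960·3.300) / 0.2700 = 802.0 µg/L.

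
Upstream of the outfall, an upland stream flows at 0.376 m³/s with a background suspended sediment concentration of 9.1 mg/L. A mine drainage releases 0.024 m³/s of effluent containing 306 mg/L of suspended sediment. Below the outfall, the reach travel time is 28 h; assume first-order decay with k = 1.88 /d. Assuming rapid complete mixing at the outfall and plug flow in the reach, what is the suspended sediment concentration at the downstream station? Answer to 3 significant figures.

Mass balance: C = (0.3760·9.100 + 0.02400·306.0) / 0.4000 = 10.77/0.4000 = 26.91 mg/L.
Decay over the reach: 26.91·exp(−kt) = 26.91·0.1115 = 3.002 mg/L.

3.00 mg/L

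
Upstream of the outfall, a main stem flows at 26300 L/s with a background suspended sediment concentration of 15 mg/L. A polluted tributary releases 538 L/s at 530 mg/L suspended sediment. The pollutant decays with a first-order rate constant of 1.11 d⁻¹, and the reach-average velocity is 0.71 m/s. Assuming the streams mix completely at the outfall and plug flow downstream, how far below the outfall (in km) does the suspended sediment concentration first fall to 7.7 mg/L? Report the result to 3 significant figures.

65.8 km

Conservation of mass: C = (26300·15.00 + 538.0·530.0) / 26840 = 679600/26840 = 25.32 mg/L.
Set 25.32·exp(−k·t) = 7.7 → t = ln(25.32/7.7)/k = 92670 s = 25.74 h.
Distance = v·t = 0.71·92670 = 65790 m = 65.79 km.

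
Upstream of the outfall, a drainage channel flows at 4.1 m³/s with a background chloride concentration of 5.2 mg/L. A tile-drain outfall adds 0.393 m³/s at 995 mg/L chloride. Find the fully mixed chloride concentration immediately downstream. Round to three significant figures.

91.8 mg/L

After mixing, C = (4.100·5.200 + 0.3930·995.0) / 4.493 = 412.4/4.493 = 91.78 mg/L.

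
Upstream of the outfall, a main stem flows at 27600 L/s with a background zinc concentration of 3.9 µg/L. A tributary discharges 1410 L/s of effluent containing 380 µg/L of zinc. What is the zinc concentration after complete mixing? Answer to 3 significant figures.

Mass balance: C = (27600·3.900 + 1410·380.0) / 29010 = 643400/29010 = 22.18 µg/L.

22.2 µg/L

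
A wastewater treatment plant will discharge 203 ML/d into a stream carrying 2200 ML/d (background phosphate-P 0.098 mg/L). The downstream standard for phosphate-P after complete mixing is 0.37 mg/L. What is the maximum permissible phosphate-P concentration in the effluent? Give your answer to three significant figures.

3.32 mg/L

At the limit, (Qr·Cr + Qe·Cₑ)/(Qr + Qe) = 0.37:
Cₑ = (2403·0.37 − 2200·0.09800) / 203.0 = 3.318 mg/L.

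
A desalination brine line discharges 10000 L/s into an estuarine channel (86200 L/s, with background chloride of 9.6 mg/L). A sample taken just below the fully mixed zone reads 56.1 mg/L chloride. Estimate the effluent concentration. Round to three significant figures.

Mass balance: 86200·9.600 + 10000·Cₑ = 96200·56.10
→ Cₑ = (96200·56.10 − 86200·9.600) / 10000 = 456.9 mg/L.

457 mg/L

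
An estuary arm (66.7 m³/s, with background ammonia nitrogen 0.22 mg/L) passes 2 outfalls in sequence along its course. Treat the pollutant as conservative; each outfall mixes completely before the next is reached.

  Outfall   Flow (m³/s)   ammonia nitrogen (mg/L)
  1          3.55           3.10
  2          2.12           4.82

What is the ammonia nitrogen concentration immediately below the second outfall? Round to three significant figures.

Below outfall 1: Q → 70.25 m³/s, C = (66.70·0.2200 + 3.550·3.100)/70.25 = 0.3655 mg/L.
Below outfall 2: Q → 72.37 m³/s, C = (70.25·0.3655 + 2.120·4.820)/72.37 = 0.4960 mg/L.

0.496 mg/L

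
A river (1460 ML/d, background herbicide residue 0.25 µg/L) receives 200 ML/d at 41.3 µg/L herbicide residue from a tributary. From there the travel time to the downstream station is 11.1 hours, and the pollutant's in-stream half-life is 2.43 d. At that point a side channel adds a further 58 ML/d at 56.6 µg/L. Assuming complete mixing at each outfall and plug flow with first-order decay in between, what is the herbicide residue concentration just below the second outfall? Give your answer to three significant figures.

Mixed concentration C = ΣQC/ΣQ = (1460·0.2500 + 200.0·41.30) / 1660 = 8625/1660 = 5.196 µg/L; combined flow 1660 ML/d.
Half-life 2.43 d → k = ln 2 / 2.43 = 0.2852 d⁻¹.
Applying C = C₀e^(−kt): 5.196 × 0.8764 = 4.554 µg/L.
Second outfall: C = (1660·4.554 + 58.00·56.60)/1718 = 6.311 µg/L.

6.31 µg/L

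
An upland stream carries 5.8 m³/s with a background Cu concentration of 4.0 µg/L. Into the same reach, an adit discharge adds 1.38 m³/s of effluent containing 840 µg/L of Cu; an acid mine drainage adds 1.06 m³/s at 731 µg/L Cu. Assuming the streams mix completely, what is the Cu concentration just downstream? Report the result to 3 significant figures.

Conservation of mass: C = (5.800·4.000 + 1.380·840.0 + 1.060·731.0) / 8.240 = 1957/8.240 = 237.5 µg/L.

238 µg/L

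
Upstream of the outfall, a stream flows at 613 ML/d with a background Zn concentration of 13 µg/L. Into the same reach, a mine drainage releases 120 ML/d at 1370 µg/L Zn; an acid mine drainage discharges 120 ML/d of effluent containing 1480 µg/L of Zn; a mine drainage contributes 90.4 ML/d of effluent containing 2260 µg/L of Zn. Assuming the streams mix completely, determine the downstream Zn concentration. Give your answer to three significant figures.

Mixed concentration C = ΣQC/ΣQ = (613.0·13.00 + 120.0·1370 + 120.0·1480 + 90.40·2260) / 943.4 = 554300/943.4 = 587.5 µg/L.

588 µg/L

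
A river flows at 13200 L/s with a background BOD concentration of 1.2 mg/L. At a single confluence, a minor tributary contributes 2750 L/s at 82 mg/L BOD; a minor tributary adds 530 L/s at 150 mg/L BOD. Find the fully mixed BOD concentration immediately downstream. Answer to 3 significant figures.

Mass balance: C = (13200·1.200 + 2750·82.00 + 530.0·150.0) / 16480 = 320800/16480 = 19.47 mg/L.

19.5 mg/L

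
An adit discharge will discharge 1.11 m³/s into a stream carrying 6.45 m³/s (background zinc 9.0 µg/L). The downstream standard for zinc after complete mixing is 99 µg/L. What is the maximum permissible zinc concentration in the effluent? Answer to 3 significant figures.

622 µg/L

At the limit, (Qr·Cr + Qe·Cₑ)/(Qr + Qe) = 99:
Cₑ = (7.560·99 − 6.450·9.000) / 1.110 = 622.0 µg/L.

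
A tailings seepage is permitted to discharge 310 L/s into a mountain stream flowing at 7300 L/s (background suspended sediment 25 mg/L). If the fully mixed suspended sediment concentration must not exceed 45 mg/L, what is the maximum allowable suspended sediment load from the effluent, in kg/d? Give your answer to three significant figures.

13800 kg/d

Mass balance at the limit: 7300·25.00 + 310.0·Cₑ = 7610·45 → Cₑ = 516.0 mg/L.
310.0 L/s = 0.3100 m³/s. Load = 0.3100 m³/s × 516.0 g/m³ × 86 400 s/d = 13820 kg/d.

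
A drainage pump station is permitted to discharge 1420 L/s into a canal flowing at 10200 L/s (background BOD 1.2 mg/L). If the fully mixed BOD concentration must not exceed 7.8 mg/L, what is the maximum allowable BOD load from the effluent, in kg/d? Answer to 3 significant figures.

6770 kg/d

Mass balance at the limit: 10200·1.200 + 1420·Cₑ = 11620·7.8 → Cₑ = 55.21 mg/L.
1420 L/s = 1.420 m³/s. Load = 1.420 m³/s × 55.21 g/m³ × 86 400 s/d = 6773 kg/d.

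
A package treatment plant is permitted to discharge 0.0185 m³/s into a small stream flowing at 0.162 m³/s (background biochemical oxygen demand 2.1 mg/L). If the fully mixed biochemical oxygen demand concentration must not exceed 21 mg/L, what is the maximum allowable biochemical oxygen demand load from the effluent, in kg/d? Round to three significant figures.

Mass balance at the limit: 0.1620·2.100 + 0.01850·Cₑ = 0.1805·21 → Cₑ = 186.5 mg/L.
Load = 0.01850 m³/s × 186.5 g/m³ × 86 400 s/d = 298.1 kg/d.

298 kg/d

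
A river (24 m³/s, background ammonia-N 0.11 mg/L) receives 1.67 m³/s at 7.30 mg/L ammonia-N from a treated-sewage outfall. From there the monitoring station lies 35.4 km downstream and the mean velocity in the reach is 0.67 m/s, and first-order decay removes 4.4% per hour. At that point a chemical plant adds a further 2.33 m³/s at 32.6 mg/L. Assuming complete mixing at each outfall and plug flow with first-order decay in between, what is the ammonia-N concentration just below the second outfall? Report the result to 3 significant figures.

Mixed concentration C = ΣQC/ΣQ = (24.00·0.1100 + 1.670·7.300) / 25.67 = 14.83/25.67 = 0.5778 mg/L; combined flow 25.67 m³/s.
Travel time t = 35.4·1000 / 0.67 = 52840 s = 14.68 h.
4.4%/h lost → k = −ln(1 − 0.044) = 0.04500 h⁻¹.
Decay over the reach: 0.5778·exp(−kt) = 0.5778·0.5166 = 0.2985 mg/L.
At the second outfall, C = (25.67·0.2985 + 2.330·32.60) / (25.67 + 2.330) = 2.986 mg/L.

2.99 mg/L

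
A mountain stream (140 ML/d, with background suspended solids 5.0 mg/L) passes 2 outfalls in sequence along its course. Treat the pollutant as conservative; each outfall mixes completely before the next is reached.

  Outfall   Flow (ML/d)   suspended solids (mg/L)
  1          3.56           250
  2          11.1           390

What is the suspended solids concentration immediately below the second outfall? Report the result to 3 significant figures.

38.3 mg/L

Below outfall 1: Q → 143.6 ML/d, C = (140.0·5.000 + 3.560·250.0)/143.6 = 11.08 mg/L.
Below outfall 2: Q → 154.7 ML/d, C = (143.6·11.08 + 11.10·390.0)/154.7 = 38.27 mg/L.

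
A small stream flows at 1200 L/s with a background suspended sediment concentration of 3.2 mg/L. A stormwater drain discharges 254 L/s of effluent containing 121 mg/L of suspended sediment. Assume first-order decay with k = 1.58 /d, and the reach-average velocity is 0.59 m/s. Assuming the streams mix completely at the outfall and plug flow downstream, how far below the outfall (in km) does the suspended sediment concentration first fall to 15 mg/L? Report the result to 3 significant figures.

After mixing, C = (1200·3.200 + 254.0·121.0) / 1454 = 34570/1454 = 23.78 mg/L.
Set 23.78·exp(−k·t) = 15 → t = ln(23.78/15)/k = 25190 s = 6.998 h.
Distance = v·t = 0.59·25190 = 14860 m = 14.86 km.

14.9 km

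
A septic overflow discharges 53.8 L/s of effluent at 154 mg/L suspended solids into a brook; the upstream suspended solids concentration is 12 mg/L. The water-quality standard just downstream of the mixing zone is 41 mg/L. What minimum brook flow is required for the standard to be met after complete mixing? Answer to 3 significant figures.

Set C_mix = 41: (Q·12.00 + 53.80·154.0) / (Q + 53.80) = 41
→ Q = 53.80·(154.0 − 41)/(41 − 12.00) = 209.6 L/s.

210 L/s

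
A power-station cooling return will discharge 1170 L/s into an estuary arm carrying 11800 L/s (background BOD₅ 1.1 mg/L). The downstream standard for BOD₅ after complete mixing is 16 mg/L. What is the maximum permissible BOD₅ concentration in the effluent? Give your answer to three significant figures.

At the limit, (Qr·Cr + Qe·Cₑ)/(Qr + Qe) = 16:
Cₑ = (12970·16 − 11800·1.100) / 1170 = 166.3 mg/L.

166 mg/L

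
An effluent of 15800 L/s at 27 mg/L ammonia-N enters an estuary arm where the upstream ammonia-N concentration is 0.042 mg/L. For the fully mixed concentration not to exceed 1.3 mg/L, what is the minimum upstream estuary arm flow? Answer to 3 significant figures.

323000 L/s

Set C_mix = 1.3: (Q·0.04200 + 15800·27.00) / (Q + 15800) = 1.3
→ Q = 15800·(27.00 − 1.3)/(1.3 − 0.04200) = 322800 L/s.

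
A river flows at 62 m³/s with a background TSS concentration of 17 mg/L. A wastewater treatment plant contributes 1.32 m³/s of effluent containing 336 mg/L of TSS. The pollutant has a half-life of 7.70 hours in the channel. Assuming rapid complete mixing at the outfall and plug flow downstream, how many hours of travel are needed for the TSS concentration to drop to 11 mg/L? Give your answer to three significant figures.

Mass balance: C = (62.00·17.00 + 1.320·336.0) / 63.32 = 1498/63.32 = 23.65 mg/L.
Half-life 7.70 h → k = ln 2 / 7.70 = 0.09002 h⁻¹ = 2.160 d⁻¹.
23.65·exp(−k·t) = 11 → t = ln(23.65/11)/k = 30610 s = 8.503 h.

8.50 h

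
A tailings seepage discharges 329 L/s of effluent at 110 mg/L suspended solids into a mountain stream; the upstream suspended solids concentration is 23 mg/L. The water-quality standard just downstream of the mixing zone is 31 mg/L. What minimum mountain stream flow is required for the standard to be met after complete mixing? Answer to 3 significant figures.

Set C_mix = 31: (Q·23.00 + 329.0·110.0) / (Q + 329.0) = 31
→ Q = 329.0·(110.0 − 31)/(31 − 23.00) = 3249 L/s.

3250 L/s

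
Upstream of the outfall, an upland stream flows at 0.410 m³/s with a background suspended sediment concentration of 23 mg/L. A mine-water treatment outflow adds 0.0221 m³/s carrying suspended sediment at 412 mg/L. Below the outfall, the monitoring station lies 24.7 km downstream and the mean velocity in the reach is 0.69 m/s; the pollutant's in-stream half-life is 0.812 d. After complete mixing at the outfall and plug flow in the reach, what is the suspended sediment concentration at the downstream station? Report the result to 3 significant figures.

Flow-weighted average: C = (0.4100·23.00 + 0.02210·412.0) / 0.4321 = 18.54/0.4321 = 42.90 mg/L.
Travel time t = 24.7·1000 / 0.69 = 35800 s = 9.944 h.
Half-life 0.812 d → k = ln 2 / 0.812 = 0.8536 d⁻¹.
Decay over the reach: 42.90·exp(−kt) = 42.90·0.7021 = 30.12 mg/L.

30.1 mg/L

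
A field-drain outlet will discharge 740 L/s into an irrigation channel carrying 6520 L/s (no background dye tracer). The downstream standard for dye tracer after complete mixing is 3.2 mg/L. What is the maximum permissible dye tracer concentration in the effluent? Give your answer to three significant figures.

At the limit, (Qr·Cr + Qe·Cₑ)/(Qr + Qe) = 3.2:
Cₑ = (7260·3.2 − 6520·0) / 740.0 = 31.39 mg/L.

31.4 mg/L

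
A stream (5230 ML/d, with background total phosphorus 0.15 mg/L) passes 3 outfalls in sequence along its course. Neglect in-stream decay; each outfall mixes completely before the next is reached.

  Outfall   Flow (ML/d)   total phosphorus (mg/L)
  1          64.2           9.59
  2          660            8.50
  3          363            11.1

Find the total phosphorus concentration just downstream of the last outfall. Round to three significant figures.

1.75 mg/L

Below outfall 1: Q → 5294 ML/d, C = (5230·0.1500 + 64.20·9.590)/5294 = 0.2645 mg/L.
Below outfall 2: Q → 5954 ML/d, C = (5294·0.2645 + 660.0·8.500)/5954 = 1.177 mg/L.
Below outfall 3: Q → 6317 ML/d, C = (5954·1.177 + 363.0·11.10)/6317 = 1.748 mg/L.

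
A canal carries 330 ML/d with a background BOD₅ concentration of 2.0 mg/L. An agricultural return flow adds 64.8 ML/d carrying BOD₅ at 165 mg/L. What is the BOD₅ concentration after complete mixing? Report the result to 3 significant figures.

After mixing, C = (330.0·2.000 + 64.80·165.0) / 394.8 = 11350/394.8 = 28.75 mg/L.

28.8 mg/L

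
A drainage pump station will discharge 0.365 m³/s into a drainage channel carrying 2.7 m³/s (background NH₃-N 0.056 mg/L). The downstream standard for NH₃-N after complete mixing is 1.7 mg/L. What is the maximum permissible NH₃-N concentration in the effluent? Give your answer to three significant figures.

13.9 mg/L

At the limit, (Qr·Cr + Qe·Cₑ)/(Qr + Qe) = 1.7:
Cₑ = (3.065·1.7 − 2.700·0.05600) / 0.3650 = 13.86 mg/L.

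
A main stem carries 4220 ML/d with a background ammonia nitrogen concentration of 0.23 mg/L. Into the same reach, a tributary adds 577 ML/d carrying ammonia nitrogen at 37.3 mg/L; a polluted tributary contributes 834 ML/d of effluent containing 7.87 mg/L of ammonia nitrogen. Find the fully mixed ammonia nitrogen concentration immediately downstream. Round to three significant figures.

5.16 mg/L

After mixing, C = (4220·0.2300 + 577.0·37.30 + 834.0·7.870) / 5631 = 29060/5631 = 5.160 mg/L.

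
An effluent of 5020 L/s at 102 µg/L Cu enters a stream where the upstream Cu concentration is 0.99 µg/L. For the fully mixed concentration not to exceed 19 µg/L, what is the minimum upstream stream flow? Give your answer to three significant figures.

23100 L/s

Set C_mix = 19: (Q·0.9900 + 5020·102.0) / (Q + 5020) = 19
→ Q = 5020·(102.0 − 19)/(19 − 0.9900) = 23130 L/s.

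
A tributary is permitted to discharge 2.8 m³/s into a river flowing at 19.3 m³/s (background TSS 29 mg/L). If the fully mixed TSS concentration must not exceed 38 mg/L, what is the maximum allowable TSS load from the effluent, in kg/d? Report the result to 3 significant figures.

Mass balance at the limit: 19.30·29.00 + 2.800·Cₑ = 22.10·38 → Cₑ = 100.0 mg/L.
Load = 2.800 m³/s × 100.0 g/m³ × 86 400 s/d = 24200 kg/d.

24200 kg/d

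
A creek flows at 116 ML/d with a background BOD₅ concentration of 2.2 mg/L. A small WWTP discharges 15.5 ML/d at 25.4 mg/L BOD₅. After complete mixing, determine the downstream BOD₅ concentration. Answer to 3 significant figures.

After mixing, C = (116.0·2.200 + 15.50·25.40) / 131.5 = 648.9/131.5 = 4.935 mg/L.

4.93 mg/L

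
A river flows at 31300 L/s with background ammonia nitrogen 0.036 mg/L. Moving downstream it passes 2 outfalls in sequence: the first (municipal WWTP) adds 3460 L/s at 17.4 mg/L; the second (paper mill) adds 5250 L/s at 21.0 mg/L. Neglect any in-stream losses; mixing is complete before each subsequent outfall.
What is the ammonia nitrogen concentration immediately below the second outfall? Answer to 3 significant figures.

4.29 mg/L

After outfall 1: Q = 31300 + 3460 = 34760 L/s; C = (31300·0.03600 + 3460·17.40)/34760 = 1.764 mg/L.
After outfall 2: Q = 34760 + 5250 = 40010 L/s; C = (34760·1.764 + 5250·21.00)/40010 = 4.288 mg/L.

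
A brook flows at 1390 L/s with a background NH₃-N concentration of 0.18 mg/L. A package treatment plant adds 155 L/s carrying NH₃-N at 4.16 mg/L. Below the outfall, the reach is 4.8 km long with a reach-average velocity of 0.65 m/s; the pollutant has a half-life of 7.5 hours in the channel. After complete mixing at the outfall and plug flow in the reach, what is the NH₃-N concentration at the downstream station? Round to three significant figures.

0.479 mg/L

Mixed concentration C = ΣQC/ΣQ = (1390·0.1800 + 155.0·4.160) / 1545 = 895.0/1545 = 0.5793 mg/L.
Travel time t = 4.8·1000 / 0.65 = 7385 s = 2.051 h.
Half-life 7.5 h → k = ln 2 / 7.5 = 0.09242 h⁻¹ = 2.218 d⁻¹.
Decay over the reach: 0.5793·exp(−kt) = 0.5793·0.8273 = 0.4792 mg/L.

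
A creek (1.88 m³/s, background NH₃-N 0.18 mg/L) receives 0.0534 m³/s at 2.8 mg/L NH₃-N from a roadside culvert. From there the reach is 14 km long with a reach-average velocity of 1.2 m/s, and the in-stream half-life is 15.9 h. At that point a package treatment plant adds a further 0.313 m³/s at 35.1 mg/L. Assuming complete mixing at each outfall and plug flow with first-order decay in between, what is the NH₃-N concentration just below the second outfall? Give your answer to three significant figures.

5.08 mg/L

Flow-weighted average: C = (1.880·0.1800 + 0.05340·2.800) / 1.933 = 0.4879/1.933 = 0.2524 mg/L; combined flow 1.933 m³/s.
Travel time t = 14·1000 / 1.2 = 11670 s = 3.241 h.
Half-life 15.9 h → k = ln 2 / 15.9 = 0.04359 h⁻¹ = 1.046 d⁻¹.
Applying C = C₀e^(−kt): 0.2524 × 0.8682 = 0.2191 mg/L.
Second outfall: C = (1.933·0.2191 + 0.3130·35.10)/2.246 = 5.079 mg/L.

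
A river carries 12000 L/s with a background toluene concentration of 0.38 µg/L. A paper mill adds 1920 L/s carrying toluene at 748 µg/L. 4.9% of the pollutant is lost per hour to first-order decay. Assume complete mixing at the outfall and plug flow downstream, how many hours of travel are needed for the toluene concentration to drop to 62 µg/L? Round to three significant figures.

Mass balance: C = (12000·0.3800 + 1920·748.0) / 13920 = 1441000/13920 = 103.5 µg/L.
4.9%/h lost → k = −ln(1 − 0.049) = 0.05024 h⁻¹.
103.5·exp(−k·t) = 62 → t = ln(103.5/62)/k = 36720 s = 10.20 h.

10.2 h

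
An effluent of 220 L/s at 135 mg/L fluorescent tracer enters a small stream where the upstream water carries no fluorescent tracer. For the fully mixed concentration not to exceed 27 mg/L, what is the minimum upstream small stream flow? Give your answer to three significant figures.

880 L/s

Set C_mix = 27: (Q·0 + 220.0·135.0) / (Q + 220.0) = 27
→ Q = 220.0·(135.0 − 27)/(27 − 0) = 880.0 L/s.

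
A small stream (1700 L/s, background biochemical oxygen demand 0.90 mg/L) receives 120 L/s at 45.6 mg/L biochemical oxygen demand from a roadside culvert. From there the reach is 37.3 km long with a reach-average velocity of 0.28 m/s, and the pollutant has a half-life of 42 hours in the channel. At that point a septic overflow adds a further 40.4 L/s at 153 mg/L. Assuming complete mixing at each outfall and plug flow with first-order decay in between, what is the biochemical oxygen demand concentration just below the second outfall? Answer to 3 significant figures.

Mass balance: C = (1700·0.9000 + 120.0·45.60) / 1820 = 7002/1820 = 3.847 mg/L; combined flow 1820 L/s.
Travel time t = 37.3·1000 / 0.28 = 133200 s = 37.00 h.
Half-life 42 h → k = ln 2 / 42 = 0.01650 h⁻¹ = 0.3961 d⁻¹.
After decay, C = 3.847 × e^(−kt) = 3.847 × 0.5430 = 2.089 mg/L.
Second outfall: C = (1820·2.089 + 40.40·153.0)/1860 = 5.366 mg/L.

5.37 mg/L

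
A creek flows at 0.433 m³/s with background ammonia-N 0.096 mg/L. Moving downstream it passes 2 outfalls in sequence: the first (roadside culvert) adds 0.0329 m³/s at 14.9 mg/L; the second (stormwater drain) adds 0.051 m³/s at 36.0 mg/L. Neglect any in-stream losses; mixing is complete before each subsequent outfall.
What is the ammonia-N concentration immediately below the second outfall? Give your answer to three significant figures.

4.58 mg/L

Outfall 1: combined Q = 0.4659 m³/s; C = (0.4330·0.09600 + 0.03290·14.90)/0.4659 = 1.141 mg/L.
Outfall 2: combined Q = 0.5169 m³/s; C = (0.4659·1.141 + 0.05100·36.00)/0.5169 = 4.581 mg/L.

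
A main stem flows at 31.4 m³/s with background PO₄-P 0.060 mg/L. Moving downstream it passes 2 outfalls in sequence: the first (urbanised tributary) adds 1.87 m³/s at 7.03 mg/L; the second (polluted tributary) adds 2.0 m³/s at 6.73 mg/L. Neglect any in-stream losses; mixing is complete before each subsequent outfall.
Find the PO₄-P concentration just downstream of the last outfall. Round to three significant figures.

0.808 mg/L

Below outfall 1: Q → 33.27 m³/s, C = (31.40·0.06000 + 1.870·7.030)/33.27 = 0.4518 mg/L.
Below outfall 2: Q → 35.27 m³/s, C = (33.27·0.4518 + 2.000·6.730)/35.27 = 0.8078 mg/L.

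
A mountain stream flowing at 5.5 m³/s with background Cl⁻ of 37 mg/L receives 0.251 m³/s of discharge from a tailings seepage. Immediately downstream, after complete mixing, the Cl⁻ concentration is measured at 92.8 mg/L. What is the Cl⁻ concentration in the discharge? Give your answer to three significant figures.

1320 mg/L

Mass balance: 5.500·37.00 + 0.2510·Cₑ = 5.751·92.80
→ Cₑ = (5.751·92.80 − 5.500·37.00) / 0.2510 = 1316 mg/L.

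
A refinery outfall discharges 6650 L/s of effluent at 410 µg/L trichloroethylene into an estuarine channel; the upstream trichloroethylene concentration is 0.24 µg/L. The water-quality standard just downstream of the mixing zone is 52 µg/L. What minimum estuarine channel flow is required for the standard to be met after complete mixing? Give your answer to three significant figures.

46000 L/s

Set C_mix = 52: (Q·0.2400 + 6650·410.0) / (Q + 6650) = 52
→ Q = 6650·(410.0 − 52)/(52 − 0.2400) = 45990 L/s.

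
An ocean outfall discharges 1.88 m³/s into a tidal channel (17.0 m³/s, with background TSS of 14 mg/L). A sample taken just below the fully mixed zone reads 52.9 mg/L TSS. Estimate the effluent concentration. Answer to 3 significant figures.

Mass balance: 17.00·14.00 + 1.880·Cₑ = 18.88·52.90
→ Cₑ = (18.88·52.90 − 17.00·14.00) / 1.880 = 404.7 mg/L.

405 mg/L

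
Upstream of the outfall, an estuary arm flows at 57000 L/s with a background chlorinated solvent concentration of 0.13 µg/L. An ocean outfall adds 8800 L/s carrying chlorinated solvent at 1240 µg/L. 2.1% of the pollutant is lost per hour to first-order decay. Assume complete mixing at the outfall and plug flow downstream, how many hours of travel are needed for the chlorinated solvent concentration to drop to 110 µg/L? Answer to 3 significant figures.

Conservation of mass: C = (57000·0.1300 + 8800·1240) / 65800 = 10920000/65800 = 165.9 µg/L.
2.1%/h lost → k = −ln(1 − 0.021) = 0.02122 h⁻¹.
165.9·exp(−k·t) = 110 → t = ln(165.9/110)/k = 69750 s = 19.37 h.

19.4 h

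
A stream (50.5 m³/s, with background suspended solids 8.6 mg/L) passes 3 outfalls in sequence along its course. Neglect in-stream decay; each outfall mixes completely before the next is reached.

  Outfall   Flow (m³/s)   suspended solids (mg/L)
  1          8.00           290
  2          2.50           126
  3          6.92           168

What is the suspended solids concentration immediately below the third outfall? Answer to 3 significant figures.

Outfall 1: combined Q = 58.50 m³/s; C = (50.50·8.600 + 8.000·290.0)/58.50 = 47.08 mg/L.
Outfall 2: combined Q = 61.00 m³/s; C = (58.50·47.08 + 2.500·126.0)/61.00 = 50.32 mg/L.
Outfall 3: combined Q = 67.92 m³/s; C = (61.00·50.32 + 6.920·168.0)/67.92 = 62.31 mg/L.

62.3 mg/L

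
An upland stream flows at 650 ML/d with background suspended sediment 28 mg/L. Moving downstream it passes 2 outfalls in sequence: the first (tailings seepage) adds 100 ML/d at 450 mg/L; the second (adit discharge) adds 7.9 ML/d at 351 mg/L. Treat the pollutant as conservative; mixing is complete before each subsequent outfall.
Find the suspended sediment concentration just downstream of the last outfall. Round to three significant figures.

Below outfall 1: Q → 750.0 ML/d, C = (650.0·28.00 + 100.0·450.0)/750.0 = 84.27 mg/L.
Below outfall 2: Q → 757.9 ML/d, C = (750.0·84.27 + 7.900·351.0)/757.9 = 87.05 mg/L.

87.0 mg/L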